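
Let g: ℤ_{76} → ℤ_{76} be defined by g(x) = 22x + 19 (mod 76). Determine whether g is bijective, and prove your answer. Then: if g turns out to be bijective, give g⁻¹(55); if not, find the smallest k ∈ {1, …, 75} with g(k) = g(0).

38

Recall that injectivity means: for all u, v in the domain, g(u) = g(v) implies u = v.
We have gcd(22, 76) = 2 > 1. Taking u = 0 and v = 38: g(0) = 19 and g(38) = 22·38 + 19 = 855 ≡ 19 (mod 76).
So g(0) = g(38) while 0 ≠ 38, thus g is not injective, hence not bijective.
Since g is not bijective, we find the least positive k with g(k) = g(0): this means 22k ≡ 0 (mod 76), i.e. 76 ∣ 22k. Since gcd(22, 76) = 2, dividing through by 2 this holds exactly when 38 ∣ 11k, and as gcd(11, 38) = 1, exactly when 38 ∣ k.
The smallest positive such k is 38.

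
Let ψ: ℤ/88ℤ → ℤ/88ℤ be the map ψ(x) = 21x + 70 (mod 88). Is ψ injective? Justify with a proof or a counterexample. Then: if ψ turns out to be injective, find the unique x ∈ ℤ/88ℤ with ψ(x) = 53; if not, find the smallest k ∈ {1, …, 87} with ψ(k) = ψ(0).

If ψ(a) = ψ(b), then 21a ≡ 21b (mod 88). Because gcd(21, 88) = 1, we may cancel 21 to get a ≡ b (mod 88).
Thus ψ is injective.
We now compute 21⁻¹ mod 88 explicitly. Euclid's algorithm: 88 = 4·21 + 4, 21 = 5·4 + 1; back-substituting gives 1 = 21·21 − 5·88, so 21⁻¹ ≡ 21 (mod 88).
Since ψ is injective, we find ψ⁻¹(53): we need 21x ≡ 53 − 70 ≡ 71 (mod 88). Using 21⁻¹ = 21: x ≡ 21·71 = 1491 = 16·88 + 83, so x = 83.
Check: ψ(83) = 21·83 + 70 = 1813 = 20·88 + 53 ≡ 53 (mod 88).

83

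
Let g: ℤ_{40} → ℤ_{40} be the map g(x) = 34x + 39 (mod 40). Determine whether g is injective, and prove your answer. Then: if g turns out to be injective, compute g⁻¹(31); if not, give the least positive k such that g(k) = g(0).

20

We have gcd(34, 40) = 2 > 1. Taking u = 0 and v = 20: g(0) = 39 and g(20) = 34·20 + 39 = 719 ≡ 39 (mod 40).
So g(0) = g(20) while 0 ≠ 20, thus g is not injective.
Since g is not injective, we find the least positive k with g(k) = g(0): this means 34k ≡ 0 (mod 40), i.e. 40 ∣ 34k. Since gcd(34, 40) = 2, dividing through by 2 this holds exactly when 20 ∣ 17k, and as gcd(17, 20) = 1, exactly when 20 ∣ k.
The smallest positive such k is 20.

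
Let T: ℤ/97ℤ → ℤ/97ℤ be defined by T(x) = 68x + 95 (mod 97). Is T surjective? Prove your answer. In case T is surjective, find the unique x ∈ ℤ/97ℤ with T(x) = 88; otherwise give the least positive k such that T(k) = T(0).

27

Since gcd(68, 97) = 1, 68 is invertible modulo 97. Euclid's algorithm: 97 = 1·68 + 29, 68 = 2·29 + 10, 29 = 2·10 + 9, 10 = 1·9 + 1; back-substituting gives 1 = 10·68 − 7·97, so 68⁻¹ ≡ 10 (mod 97).
Then y ↦ 10(y − 95) is a two-sided inverse to T, so every y ∈ ℤ/97ℤ has a preimage.
Thus T is surjective.
Since T is surjective, we find T⁻¹(88): we need 68x ≡ 88 − 95 ≡ 90 (mod 97). Using 68⁻¹ = 10: x ≡ 10·90 = 900 = 9·97 + 27, so x = 27.
Check: T(27) = 68·27 + 95 = 1931 = 19·97 + 88 ≡ 88 (mod 97).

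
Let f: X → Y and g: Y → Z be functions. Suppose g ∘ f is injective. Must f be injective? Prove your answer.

injective

Suppose f(a) = f(b). Applying g: (g ∘ f)(a) = (g ∘ f)(b). Since g ∘ f is injective, a = b. Thus f is injective.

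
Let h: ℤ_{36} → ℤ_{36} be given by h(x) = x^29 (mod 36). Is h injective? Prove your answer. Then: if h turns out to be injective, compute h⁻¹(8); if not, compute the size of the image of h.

21

h(0) = 0^29 = 0.
h(6): Repeated squaring mod 36: 6^1 ≡ 6, 6^2 ≡ 6² = 36 ≡ 0, 6^4 ≡ 0² = 0, 6^8 ≡ 0² = 0, 6^16 ≡ 0² = 0. Since 29 = 16 + 8 + 4 + 1, 6^29 ≡ 0·0·0·6: 0·0 = 0, then 0·0 = 0, then 0·6 = 0. So 6^29 ≡ 0 (mod 36).
So h(0) = h(6) = 0 while 0 ≠ 6, thus h is not injective.
Since h is not injective, we determine |image(h)|. Computing x^29 mod 36 for each x (by repeated squaring, reducing mod 36 at every step), the values h(0), h(1), …, h(35) are: 0, 1, 32, 27, 16, 29, 0, 31, 8, 9, 28, 23, 0, 25, 20, 27, 4, 17, 0, 19, 32, 9, 16, 11, 0, 13, 8, 27, 28, 5, 0, 7, 20, 9, 4, 35.
The distinct values are {0, 1, 4, 5, 7, 8, 9, 11, 13, 16, 17, 19, 20, 23, 25, 27, 28, 29, 31, 32, 35}; there are 21 of them.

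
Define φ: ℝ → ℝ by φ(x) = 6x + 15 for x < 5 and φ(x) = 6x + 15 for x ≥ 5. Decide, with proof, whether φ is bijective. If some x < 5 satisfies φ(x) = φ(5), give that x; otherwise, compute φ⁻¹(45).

5

Both pieces are strictly increasing (slopes 6 and 6), so each is injective on its own interval.
The left piece maps (−∞, 5) onto (−∞, 45); the right piece maps [5, ∞) onto [45, ∞).
Since 45 = 45, the images partition ℝ: φ is injective and surjective, hence bijective.
Because the two images are disjoint, no x < 5 has φ(x) = φ(5), so we compute φ⁻¹(45): 45 lies in [45, ∞), so solve 6x + 15 = 45: x = (45 − 15)/6 = 5.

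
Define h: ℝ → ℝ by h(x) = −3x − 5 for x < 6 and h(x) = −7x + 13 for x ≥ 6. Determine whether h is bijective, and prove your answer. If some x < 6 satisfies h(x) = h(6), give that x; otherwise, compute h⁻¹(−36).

7

Both pieces are strictly decreasing (slopes −3 and −7), so each is injective on its own interval.
The left piece maps (−∞, 6) onto (−23, ∞); the right piece maps [6, ∞) onto (−∞, −29].
The images leave a gap (−23 has no preimage), so h is not surjective, hence not bijective.
Because the two images are disjoint, no x < 6 has h(x) = h(6), so we compute h⁻¹(−36): −36 lies in (−∞, −29], so solve −7x + 13 = −36: x = (−36 − 13)/(−7) = 7.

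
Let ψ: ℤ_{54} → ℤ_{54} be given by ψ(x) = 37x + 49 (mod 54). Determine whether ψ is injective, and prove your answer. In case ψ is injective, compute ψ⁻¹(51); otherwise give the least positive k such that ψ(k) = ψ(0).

Recall: injectivity means: for all a, b in the domain, ψ(a) = ψ(b) implies a = b.
Suppose ψ(a) = ψ(b) in ℤ_{54}. Then 37a + 49 ≡ 37b + 49 (mod 54), so 37(a − b) ≡ 0 (mod 54).
Since gcd(37, 54) = 1, 37 is invertible modulo 54, therefore a − b ≡ 0 (mod 54), i.e. a = b.
Therefore ψ is injective.
We now compute 37⁻¹ mod 54 explicitly. Euclid's algorithm: 54 = 1·37 + 17, 37 = 2·17 + 3, 17 = 5·3 + 2, 3 = 1·2 + 1; back-substituting gives 1 = 19·37 − 13·54, so 37⁻¹ ≡ 19 (mod 54).
Since ψ is injective, we compute ψ⁻¹(51): solve 37x + 49 ≡ 51 (mod 54), i.e. 37x ≡ 2 (mod 54).
Multiplying by 37⁻¹ = 19 gives x ≡ 19·2 = 38 ≡ 38 (mod 54).
Check: ψ(38) = 37·38 + 49 = 1455 = 26·54 + 51 ≡ 51 (mod 54).

38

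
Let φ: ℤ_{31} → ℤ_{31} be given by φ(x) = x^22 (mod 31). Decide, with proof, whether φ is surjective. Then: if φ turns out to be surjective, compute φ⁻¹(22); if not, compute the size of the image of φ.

φ(15): Repeated squaring mod 31: 15^1 ≡ 15, 15^2 ≡ 15² = 225 ≡ 8, 15^4 ≡ 8² = 64 ≡ 2, 15^8 ≡ 2² = 4, 15^16 ≡ 4² = 16. Since 22 = 16 + 4 + 2, 15^22 ≡ 16·2·8: 16·2 = 32 ≡ 1, then 1·8 = 8. So 15^22 ≡ 8 (mod 31).
φ(16): Repeated squaring mod 31: 16^1 ≡ 16, 16^2 ≡ 16² = 256 ≡ 8, 16^4 ≡ 8² = 64 ≡ 2, 16^8 ≡ 2² = 4, 16^16 ≡ 4² = 16. Since 22 = 16 + 4 + 2, 16^22 ≡ 16·2·8: 16·2 = 32 ≡ 1, then 1·8 = 8. So 16^22 ≡ 8 (mod 31).
So φ(15) = φ(16) = 8 while 15 ≠ 16, hence φ is not injective.
A non-injective map from the 31-element set ℤ_{31} to itself takes at most 30 distinct values, so it cannot be surjective. Thus φ is not surjective.
Since φ is not surjective, we determine |image(φ)|. Computing x^22 mod 31 for each x (by repeated squaring, reducing mod 31 at every step), the values φ(0), φ(1), …, φ(30) are: 0, 1, 4, 14, 16, 5, 25, 28, 2, 10, 20, 18, 7, 9, 19, 8, 8, 19, 9, 7, 18, 20, 10, 2, 28, 25, 5, 16, 14, 4, 1.
The distinct values are {0, 1, 2, 4, 5, 7, 8, 9, 10, 14, 16, 18, 19, 20, 25, 28}; there are 16 of them.

16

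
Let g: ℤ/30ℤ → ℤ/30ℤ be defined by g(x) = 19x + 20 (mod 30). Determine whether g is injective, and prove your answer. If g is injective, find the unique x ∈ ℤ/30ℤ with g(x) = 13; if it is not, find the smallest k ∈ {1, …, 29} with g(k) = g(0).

By definition, g is injective when g(x_1) = g(x_2) forces x_1 = x_2.
Suppose g(x_1) = g(x_2) in ℤ/30ℤ. Then 19x_1 + 20 ≡ 19x_2 + 20 (mod 30), so 19(x_1 − x_2) ≡ 0 (mod 30).
Since gcd(19, 30) = 1, 19 is invertible modulo 30, therefore x_1 − x_2 ≡ 0 (mod 30), i.e. x_1 = x_2.
So g is injective.
We now compute 19⁻¹ mod 30 explicitly. Euclid's algorithm: 30 = 1·19 + 11, 19 = 1·11 + 8, 11 = 1·8 + 3, 8 = 2·3 + 2, 3 = 1·2 + 1; back-substituting gives 1 = 19·19 − 12·30, so 19⁻¹ ≡ 19 (mod 30).
Since g is injective, we compute g⁻¹(13): solve 19x + 20 ≡ 13 (mod 30), i.e. 19x ≡ 23 (mod 30).
Multiplying by 19⁻¹ = 19 gives x ≡ 19·23 = 437 = 14·30 + 17 ≡ 17 (mod 30).
Check: g(17) = 19·17 + 20 = 343 = 11·30 + 13 ≡ 13 (mod 30).

17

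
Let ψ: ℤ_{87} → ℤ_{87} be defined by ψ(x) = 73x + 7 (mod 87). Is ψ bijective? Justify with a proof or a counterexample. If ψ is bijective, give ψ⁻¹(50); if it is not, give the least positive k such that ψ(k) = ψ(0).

If ψ(u) = ψ(v), then 73u ≡ 73v (mod 87). Because gcd(73, 87) = 1, we may cancel 73 to get u ≡ v (mod 87).
We now compute 73⁻¹ mod 87 explicitly. Euclid's algorithm: 87 = 1·73 + 14, 73 = 5·14 + 3, 14 = 4·3 + 2, 3 = 1·2 + 1; back-substituting gives 1 = 31·73 − 26·87, so 73⁻¹ ≡ 31 (mod 87).
For any y ∈ ℤ_{87}, x = 31(y − 7) mod 87 satisfies ψ(x) = 73·31(y − 7) + 7 ≡ y (since 73·31 ≡ 1 mod 87). So every y has a preimage.
Therefore ψ is bijective.
Since ψ is bijective, we find ψ⁻¹(50): we need 73x ≡ 50 − 7 ≡ 43 (mod 87). Using 73⁻¹ = 31: x ≡ 31·43 = 1333 = 15·87 + 28, so x = 28.
Check: ψ(28) = 73·28 + 7 = 2051 = 23·87 + 50 ≡ 50 (mod 87).

28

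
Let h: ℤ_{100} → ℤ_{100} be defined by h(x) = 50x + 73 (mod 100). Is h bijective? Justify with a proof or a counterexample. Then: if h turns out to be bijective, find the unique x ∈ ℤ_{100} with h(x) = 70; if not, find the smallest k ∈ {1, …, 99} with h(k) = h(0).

2

Recall: h is injective if h(x_1) = h(x_2) implies x_1 = x_2.
We have gcd(50, 100) = 50 > 1. Taking x_1 = 0 and x_2 = 2: h(0) = 73 and h(2) = 50·2 + 73 = 173 ≡ 73 (mod 100).
So h(0) = h(2) while 0 ≠ 2, therefore h is not injective, hence not bijective.
Since h is not bijective, we find the least positive k with h(k) = h(0): this means 50k ≡ 0 (mod 100), i.e. 100 ∣ 50k. Since gcd(50, 100) = 50, dividing through by 50 this holds exactly when 2 ∣ k.
The smallest positive such k is 2.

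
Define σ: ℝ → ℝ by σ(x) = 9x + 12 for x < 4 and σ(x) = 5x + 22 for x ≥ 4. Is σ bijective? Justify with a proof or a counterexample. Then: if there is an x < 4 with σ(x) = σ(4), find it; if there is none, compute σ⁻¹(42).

Both pieces are strictly increasing (slopes 9 and 5), so each is injective on its own interval.
The left piece maps (−∞, 4) onto (−∞, 48); the right piece maps [4, ∞) onto [42, ∞).
These images overlap. In particular σ(4) = 42 (right piece), and solving 9x + 12 = 42 on the left piece gives x = 10/3 < 4.
So σ(10/3) = σ(4) with 10/3 ≠ 4, and σ is not injective, hence not bijective. This x = 10/3 is the requested value below 4.

10/3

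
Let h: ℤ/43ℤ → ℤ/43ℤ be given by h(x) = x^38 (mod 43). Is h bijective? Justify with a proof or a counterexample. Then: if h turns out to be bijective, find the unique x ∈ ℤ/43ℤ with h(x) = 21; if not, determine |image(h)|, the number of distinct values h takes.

22

h(21): Repeated squaring mod 43: 21^1 ≡ 21, 21^2 ≡ 21² = 441 ≡ 11, 21^4 ≡ 11² = 121 ≡ 35, 21^8 ≡ 35² = 1225 ≡ 21, 21^16 ≡ 21² = 441 ≡ 11, 21^32 ≡ 11² = 121 ≡ 35. Since 38 = 32 + 4 + 2, 21^38 ≡ 35·35·11: 35·35 = 1225 ≡ 21, then 21·11 = 231 ≡ 16. So 21^38 ≡ 16 (mod 43).
h(22): Repeated squaring mod 43: 22^1 ≡ 22, 22^2 ≡ 22² = 484 ≡ 11, 22^4 ≡ 11² = 121 ≡ 35, 22^8 ≡ 35² = 1225 ≡ 21, 22^16 ≡ 21² = 441 ≡ 11, 22^32 ≡ 11² = 121 ≡ 35. Since 38 = 32 + 4 + 2, 22^38 ≡ 35·35·11: 35·35 = 1225 ≡ 21, then 21·11 = 231 ≡ 16. So 22^38 ≡ 16 (mod 43).
So h(21) = h(22) = 16 while 21 ≠ 22, therefore h is not injective, hence not bijective.
Since h is not bijective, we determine |image(h)|. Computing x^38 mod 43 for each x (by repeated squaring, reducing mod 43 at every step), the values h(0), h(1), …, h(42) are: 0, 1, 35, 17, 21, 15, 36, 6, 4, 31, 9, 41, 13, 24, 38, 40, 11, 23, 10, 25, 14, 16, 16, 14, 25, 10, 23, 11, 40, 38, 24, 13, 41, 9, 31, 4, 6, 36, 15, 21, 17, 35, 1.
The distinct values are {0, 1, 4, 6, 9, 10, 11, 13, 14, 15, 16, 17, 21, 23, 24, 25, 31, 35, 36, 38, 40, 41}; there are 22 of them.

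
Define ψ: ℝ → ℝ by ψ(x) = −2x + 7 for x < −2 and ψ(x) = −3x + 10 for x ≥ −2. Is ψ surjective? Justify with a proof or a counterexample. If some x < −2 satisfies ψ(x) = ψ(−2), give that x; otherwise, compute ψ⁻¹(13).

-9/2

Both pieces are strictly decreasing (slopes −2 and −3), so each is injective on its own interval.
The left piece maps (−∞, −2) onto (11, ∞); the right piece maps [−2, ∞) onto (−∞, 16].
The union (11, ∞) ∪ (−∞, 16] covers ℝ, so ψ is surjective.
For the follow-up: the images overlap, so an x < −2 with ψ(x) = ψ(−2) exists. ψ(−2) = 16; solving −2x + 7 = 16 for x < −2 gives x = (16 − 7)/(−2) = −9/2.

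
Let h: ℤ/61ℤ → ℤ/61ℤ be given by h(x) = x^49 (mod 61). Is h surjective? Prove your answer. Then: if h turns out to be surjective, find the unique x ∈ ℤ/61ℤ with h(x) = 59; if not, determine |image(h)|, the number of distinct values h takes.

Since 61 is prime, the nonzero elements of ℤ/61ℤ form a cyclic group of order 60.
As gcd(49, 60) = 1, raising to the 49th power is a bijection on this group: if u^49 ≡ v^49 then (uv^{−1})^49 = 1, and the only element of order dividing gcd(49, 60) = 1 is 1, so u = v.
With h(0) = 0 this makes h injective on all of ℤ/61ℤ, hence bijective (finite equal-size domain and codomain). In particular h is surjective.
Since h is surjective, we find the preimage of 59. The inverse of x ↦ x^49 on (ℤ/61ℤ)^× is x ↦ x^49, because 49·49 = 2401 = 40·60 + 1 ≡ 1 (mod 60) and x^{60} = 1 for x ≠ 0 (Fermat). So h⁻¹(59) = 59^49 mod 61.
Repeated squaring mod 61: 59^1 ≡ 59, 59^2 ≡ 59² = 3481 ≡ 4, 59^4 ≡ 4² = 16, 59^8 ≡ 16² = 256 ≡ 12, 59^16 ≡ 12² = 144 ≡ 22, 59^32 ≡ 22² = 484 ≡ 57. Since 49 = 32 + 16 + 1, 59^49 ≡ 57·22·59: 57·22 = 1254 ≡ 34, then 34·59 = 2006 ≡ 54. So 59^49 ≡ 54 (mod 61).
Hence h⁻¹(59) = 54.

54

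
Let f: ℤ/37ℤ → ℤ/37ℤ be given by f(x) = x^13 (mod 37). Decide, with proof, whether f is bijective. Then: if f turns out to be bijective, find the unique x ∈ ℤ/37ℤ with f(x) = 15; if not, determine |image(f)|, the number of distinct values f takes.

2

Since 37 is prime, the nonzero elements of ℤ/37ℤ form a cyclic group of order 36.
As gcd(13, 36) = 1, raising to the 13th power is a bijection on this group: if s^13 ≡ t^13 then (st^{−1})^13 = 1, and the only element of order dividing gcd(13, 36) = 1 is 1, so s = t.
With f(0) = 0 this makes f injective on all of ℤ/37ℤ, hence bijective (finite equal-size domain and codomain). In particular f is bijective.
Since f is bijective, we find the preimage of 15. The inverse of x ↦ x^13 on (ℤ/37ℤ)^× is x ↦ x^25, because 13·25 = 325 = 9·36 + 1 ≡ 1 (mod 36) and x^{36} = 1 for x ≠ 0 (Fermat). So f⁻¹(15) = 15^25 mod 37.
Repeated squaring mod 37: 15^1 ≡ 15, 15^2 ≡ 15² = 225 ≡ 3, 15^4 ≡ 3² = 9, 15^8 ≡ 9² = 81 ≡ 7, 15^16 ≡ 7² = 49 ≡ 12. Since 25 = 16 + 8 + 1, 15^25 ≡ 12·7·15: 12·7 = 84 ≡ 10, then 10·15 = 150 ≡ 2. So 15^25 ≡ 2 (mod 37).
Hence f⁻¹(15) = 2.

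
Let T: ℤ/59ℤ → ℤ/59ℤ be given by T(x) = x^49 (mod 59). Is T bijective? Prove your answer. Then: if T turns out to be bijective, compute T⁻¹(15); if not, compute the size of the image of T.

22

Since 59 is prime, the nonzero elements of ℤ/59ℤ form a cyclic group of order 58.
As gcd(49, 58) = 1, raising to the 49th power is a bijection on this group: if x_1^49 ≡ x_2^49 then (x_1x_2^{−1})^49 = 1, and the only element of order dividing gcd(49, 58) = 1 is 1, so x_1 = x_2.
With T(0) = 0 this makes T injective on all of ℤ/59ℤ, hence bijective (finite equal-size domain and codomain). In particular T is bijective.
Since T is bijective, we find the preimage of 15. The inverse of x ↦ x^49 on (ℤ/59ℤ)^× is x ↦ x^45, because 49·45 = 2205 = 38·58 + 1 ≡ 1 (mod 58) and x^{58} = 1 for x ≠ 0 (Fermat). So T⁻¹(15) = 15^45 mod 59.
Repeated squaring mod 59: 15^1 ≡ 15, 15^2 ≡ 15² = 225 ≡ 48, 15^4 ≡ 48² = 2304 ≡ 3, 15^8 ≡ 3² = 9, 15^16 ≡ 9² = 81 ≡ 22, 15^32 ≡ 22² = 484 ≡ 12. Since 45 = 32 + 8 + 4 + 1, 15^45 ≡ 12·9·3·15: 12·9 = 108 ≡ 49, then 49·3 = 147 ≡ 29, then 29·15 = 435 ≡ 22. So 15^45 ≡ 22 (mod 59).
Hence T⁻¹(15) = 22.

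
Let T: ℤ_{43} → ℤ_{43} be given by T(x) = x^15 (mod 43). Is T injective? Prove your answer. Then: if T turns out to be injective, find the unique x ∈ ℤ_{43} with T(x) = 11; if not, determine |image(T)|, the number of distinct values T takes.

T(1) = 1^15 = 1.
T(6): Repeated squaring mod 43: 6^1 ≡ 6, 6^2 ≡ 6² = 36, 6^4 ≡ 36² = 1296 ≡ 6, 6^8 ≡ 6² = 36. Since 15 = 8 + 4 + 2 + 1, 6^15 ≡ 36·6·36·6: 36·6 = 216 ≡ 1, then 1·36 = 36, then 36·6 = 216 ≡ 1. So 6^15 ≡ 1 (mod 43).
So T(1) = T(6) = 1 while 1 ≠ 6, thus T is not injective.
Since T is not injective, we determine |image(T)|. Computing x^15 mod 43 for each x (by repeated squaring, reducing mod 43 at every step), the values T(0), T(1), …, T(42) are: 0, 1, 2, 22, 4, 8, 1, 42, 8, 11, 16, 11, 2, 35, 41, 4, 16, 16, 22, 39, 32, 21, 22, 11, 4, 21, 27, 27, 39, 2, 8, 41, 32, 27, 32, 35, 1, 42, 35, 39, 21, 41, 42.
The distinct values are {0, 1, 2, 4, 8, 11, 16, 21, 22, 27, 32, 35, 39, 41, 42}; there are 15 of them.

15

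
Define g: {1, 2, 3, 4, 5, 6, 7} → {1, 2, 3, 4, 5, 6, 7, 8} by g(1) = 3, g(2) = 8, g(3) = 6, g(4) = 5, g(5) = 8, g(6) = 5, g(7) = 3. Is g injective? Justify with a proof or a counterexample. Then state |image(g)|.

g(2) = 8 = g(5) with 2 ≠ 5, so g is not injective.
The image of g is {3, 5, 6, 8}, which has 4 elements.

4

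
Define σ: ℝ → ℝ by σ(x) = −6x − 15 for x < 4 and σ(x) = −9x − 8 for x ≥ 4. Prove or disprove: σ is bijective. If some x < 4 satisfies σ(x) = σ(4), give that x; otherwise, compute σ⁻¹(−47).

13/3

Both pieces are strictly decreasing (slopes −6 and −9), so each is injective on its own interval.
The left piece maps (−∞, 4) onto (−39, ∞); the right piece maps [4, ∞) onto (−∞, −44].
The images leave a gap (−39 has no preimage), so σ is not surjective, hence not bijective.
Because the two images are disjoint, no x < 4 has σ(x) = σ(4), so we compute σ⁻¹(−47): −47 lies in (−∞, −44], so solve −9x − 8 = −47: x = (−47 + 8)/(−9) = 13/3.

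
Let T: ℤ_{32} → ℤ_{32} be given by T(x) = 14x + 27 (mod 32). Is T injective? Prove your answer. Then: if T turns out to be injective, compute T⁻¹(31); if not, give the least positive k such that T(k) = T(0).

We have gcd(14, 32) = 2 > 1. Taking a = 0 and b = 16: T(0) = 27 and T(16) = 14·16 + 27 = 251 ≡ 27 (mod 32).
So T(0) = T(16) while 0 ≠ 16, so T is not injective.
Since T is not injective, we find the least positive k with T(k) = T(0): this means 14k ≡ 0 (mod 32), i.e. 32 ∣ 14k. Since gcd(14, 32) = 2, dividing through by 2 this holds exactly when 16 ∣ 7k, and as gcd(7, 16) = 1, exactly when 16 ∣ k.
The smallest positive such k is 16.

16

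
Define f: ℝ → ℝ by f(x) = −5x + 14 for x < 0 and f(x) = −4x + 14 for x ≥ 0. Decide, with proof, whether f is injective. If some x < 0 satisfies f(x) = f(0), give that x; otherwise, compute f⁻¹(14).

Both pieces are strictly decreasing (slopes −5 and −4), so each is injective on its own interval.
The left piece maps (−∞, 0) onto (14, ∞); the right piece maps [0, ∞) onto (−∞, 14].
These images are disjoint, so no value is attained by both pieces. Hence f is injective.
Because the two images are disjoint, no x < 0 has f(x) = f(0), so we compute f⁻¹(14): 14 lies in (−∞, 14], so solve −4x + 14 = 14: x = (14 − 14)/(−4) = 0.

0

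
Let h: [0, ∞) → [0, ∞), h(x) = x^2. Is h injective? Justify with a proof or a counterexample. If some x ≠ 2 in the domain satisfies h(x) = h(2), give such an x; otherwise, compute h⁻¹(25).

5

On [0, ∞), x ↦ x^2 is strictly increasing, so h(a) = h(b) forces a = b. Therefore h is injective.
Since x ↦ x^2 is strictly increasing on [0, ∞), it is injective there, so no x ≠ 2 in the domain has h(x) = h(2). We therefore compute h⁻¹(25) = 25^{1/2} = 5 (indeed 5^2 = 25).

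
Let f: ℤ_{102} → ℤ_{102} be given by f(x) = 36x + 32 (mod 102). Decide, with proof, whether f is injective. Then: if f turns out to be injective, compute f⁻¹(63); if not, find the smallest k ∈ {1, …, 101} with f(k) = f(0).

17

Recall that injectivity means: for all u, v in the domain, f(u) = f(v) implies u = v.
We have gcd(36, 102) = 6 > 1. Taking u = 0 and v = 17: f(0) = 32 and f(17) = 36·17 + 32 = 644 ≡ 32 (mod 102).
So f(0) = f(17) while 0 ≠ 17, so f is not injective.
Since f is not injective, we find the least positive k with f(k) = f(0): this means 36k ≡ 0 (mod 102), i.e. 102 ∣ 36k. Since gcd(36, 102) = 6, dividing through by 6 this holds exactly when 17 ∣ 6k, and as gcd(6, 17) = 1, exactly when 17 ∣ k.
The smallest positive such k is 17.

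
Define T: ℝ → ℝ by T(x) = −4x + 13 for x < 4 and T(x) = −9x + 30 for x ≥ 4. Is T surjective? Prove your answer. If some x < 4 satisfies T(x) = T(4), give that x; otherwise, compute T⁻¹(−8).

38/9

Both pieces are strictly decreasing (slopes −4 and −9), so each is injective on its own interval.
The left piece maps (−∞, 4) onto (−3, ∞); the right piece maps [4, ∞) onto (−∞, −6].
The union (−3, ∞) ∪ (−∞, −6] omits the interval between −3 and −6; in particular −3 has no preimage. So T is not surjective.
Because the two images are disjoint, no x < 4 has T(x) = T(4), so we compute T⁻¹(−8): −8 lies in (−∞, −6], so solve −9x + 30 = −8: x = (−8 − 30)/(−9) = 38/9.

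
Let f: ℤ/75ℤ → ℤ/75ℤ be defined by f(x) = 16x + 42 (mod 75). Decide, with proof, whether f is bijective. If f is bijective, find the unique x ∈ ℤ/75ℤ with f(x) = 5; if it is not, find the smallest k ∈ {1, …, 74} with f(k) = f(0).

If f(s) = f(t), then 16s ≡ 16t (mod 75). Because gcd(16, 75) = 1, we may cancel 16 to get s ≡ t (mod 75).
We now compute 16⁻¹ mod 75 explicitly. Euclid's algorithm: 75 = 4·16 + 11, 16 = 1·11 + 5, 11 = 2·5 + 1; back-substituting gives 1 = 61·16 − 13·75, so 16⁻¹ ≡ 61 (mod 75).
Then y ↦ 61(y − 42) is a two-sided inverse to f, so every y ∈ ℤ/75ℤ has a preimage.
Thus f is bijective.
Since f is bijective, we find f⁻¹(5): we need 16x ≡ 5 − 42 ≡ 38 (mod 75). Using 16⁻¹ = 61: x ≡ 61·38 = 2318 = 30·75 + 68, so x = 68.
Check: f(68) = 16·68 + 42 = 1130 = 15·75 + 5 ≡ 5 (mod 75).

68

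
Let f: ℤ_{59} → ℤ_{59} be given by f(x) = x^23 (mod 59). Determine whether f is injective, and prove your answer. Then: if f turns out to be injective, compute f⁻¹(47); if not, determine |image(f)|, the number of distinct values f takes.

2

Since 59 is prime, the nonzero elements of ℤ_{59} form a cyclic group of order 58.
As gcd(23, 58) = 1, raising to the 23rd power is a bijection on this group: if x_1^23 ≡ x_2^23 then (x_1x_2^{−1})^23 = 1, and the only element of order dividing gcd(23, 58) = 1 is 1, so x_1 = x_2.
With f(0) = 0 this makes f injective on all of ℤ_{59}, hence bijective (finite equal-size domain and codomain). In particular f is injective.
Since f is injective, we find the preimage of 47. The inverse of x ↦ x^23 on (ℤ_{59})^× is x ↦ x^53, because 23·53 = 1219 = 21·58 + 1 ≡ 1 (mod 58) and x^{58} = 1 for x ≠ 0 (Fermat). So f⁻¹(47) = 47^53 mod 59.
Repeated squaring mod 59: 47^1 ≡ 47, 47^2 ≡ 47² = 2209 ≡ 26, 47^4 ≡ 26² = 676 ≡ 27, 47^8 ≡ 27² = 729 ≡ 21, 47^16 ≡ 21² = 441 ≡ 28, 47^32 ≡ 28² = 784 ≡ 17. Since 53 = 32 + 16 + 4 + 1, 47^53 ≡ 17·28·27·47: 17·28 = 476 ≡ 4, then 4·27 = 108 ≡ 49, then 49·47 = 2303 ≡ 2. So 47^53 ≡ 2 (mod 59).
Hence f⁻¹(47) = 2.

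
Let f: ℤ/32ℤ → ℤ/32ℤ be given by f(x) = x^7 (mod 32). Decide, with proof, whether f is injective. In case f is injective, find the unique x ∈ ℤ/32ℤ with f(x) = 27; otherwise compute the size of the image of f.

17

f(0) = 0^7 = 0.
f(2): Repeated squaring mod 32: 2^1 ≡ 2, 2^2 ≡ 2² = 4, 2^4 ≡ 4² = 16. Since 7 = 4 + 2 + 1, 2^7 ≡ 16·4·2: 16·4 = 64 ≡ 0, then 0·2 = 0. So 2^7 ≡ 0 (mod 32).
So f(0) = f(2) = 0 while 0 ≠ 2, thus f is not injective.
Since f is not injective, we determine |image(f)|. Computing x^7 mod 32 for each x (by repeated squaring, reducing mod 32 at every step), the values f(0), f(1), …, f(31) are: 0, 1, 0, 11, 0, 13, 0, 23, 0, 25, 0, 3, 0, 5, 0, 15, 0, 17, 0, 27, 0, 29, 0, 7, 0, 9, 0, 19, 0, 21, 0, 31.
The distinct values are {0, 1, 3, 5, 7, 9, 11, 13, 15, 17, 19, 21, 23, 25, 27, 29, 31}; there are 17 of them.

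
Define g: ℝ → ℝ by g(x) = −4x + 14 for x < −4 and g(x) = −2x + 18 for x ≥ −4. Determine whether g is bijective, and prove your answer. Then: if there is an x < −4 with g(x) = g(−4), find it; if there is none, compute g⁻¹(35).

Both pieces are strictly decreasing (slopes −4 and −2), so each is injective on its own interval.
The left piece maps (−∞, −4) onto (30, ∞); the right piece maps [−4, ∞) onto (−∞, 26].
The images leave a gap (30 has no preimage), so g is not surjective, hence not bijective.
Because the two images are disjoint, no x < −4 has g(x) = g(−4), so we compute g⁻¹(35): 35 lies in (30, ∞), so solve −4x + 14 = 35: x = (35 − 14)/(−4) = −21/4.

-21/4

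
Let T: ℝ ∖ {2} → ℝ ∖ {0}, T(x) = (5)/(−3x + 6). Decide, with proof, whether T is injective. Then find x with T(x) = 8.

Suppose T(a) = T(b). Cross-multiplying: (5)(−3b + 6) = (5)(−3a + 6).
Expanding both sides and cancelling the symmetric terms leaves 15·(a − b) = 0. Since 15 ≠ 0, a = b. Hence T is injective.
Solving T(x) = 8: cross-multiplying gives 5 = 8(−3x + 6), which rearranges to 24x = 43, so x = 43/24.

43/24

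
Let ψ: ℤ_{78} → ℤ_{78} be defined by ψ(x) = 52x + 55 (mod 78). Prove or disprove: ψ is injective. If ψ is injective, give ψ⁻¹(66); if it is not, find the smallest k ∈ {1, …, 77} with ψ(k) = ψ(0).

3

Recall: injectivity means: for all s, t in the domain, ψ(s) = ψ(t) implies s = t.
We have gcd(52, 78) = 26 > 1. Taking s = 0 and t = 3: ψ(0) = 55 and ψ(3) = 52·3 + 55 = 211 ≡ 55 (mod 78).
So ψ(0) = ψ(3) while 0 ≠ 3, so ψ is not injective.
Since ψ is not injective, we find the least positive k with ψ(k) = ψ(0): this means 52k ≡ 0 (mod 78), i.e. 78 ∣ 52k. Since gcd(52, 78) = 26, dividing through by 26 this holds exactly when 3 ∣ 2k, and as gcd(2, 3) = 1, exactly when 3 ∣ k.
The smallest positive such k is 3.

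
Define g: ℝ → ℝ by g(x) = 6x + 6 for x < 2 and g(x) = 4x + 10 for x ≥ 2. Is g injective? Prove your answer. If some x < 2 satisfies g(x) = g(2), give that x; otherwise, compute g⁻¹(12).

1

Both pieces are strictly increasing (slopes 6 and 4), so each is injective on its own interval.
The left piece maps (−∞, 2) onto (−∞, 18); the right piece maps [2, ∞) onto [18, ∞).
These images are disjoint, so no value is attained by both pieces. Thus g is injective.
Because the two images are disjoint, no x < 2 has g(x) = g(2), so we compute g⁻¹(12): 12 lies in (−∞, 18), so solve 6x + 6 = 12: x = (12 − 6)/6 = 1.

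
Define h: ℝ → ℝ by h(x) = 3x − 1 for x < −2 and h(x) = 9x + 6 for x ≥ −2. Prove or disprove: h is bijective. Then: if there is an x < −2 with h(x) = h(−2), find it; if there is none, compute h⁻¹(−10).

-11/3

Both pieces are strictly increasing (slopes 3 and 9), so each is injective on its own interval.
The left piece maps (−∞, −2) onto (−∞, −7); the right piece maps [−2, ∞) onto [−12, ∞).
These images overlap. In particular h(−2) = −12 (right piece), and solving 3x − 1 = −12 on the left piece gives x = −11/3 < −2.
So h(−11/3) = h(−2) with −11/3 ≠ −2, and h is not injective, hence not bijective. This x = −11/3 is the requested value below −2.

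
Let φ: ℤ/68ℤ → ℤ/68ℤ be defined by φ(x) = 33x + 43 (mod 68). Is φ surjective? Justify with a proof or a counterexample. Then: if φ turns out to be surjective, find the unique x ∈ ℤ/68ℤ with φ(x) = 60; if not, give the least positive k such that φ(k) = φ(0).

17

Recall that surjectivity means every element of the codomain has a preimage under φ.
Since gcd(33, 68) = 1, 33 is invertible modulo 68. Euclid's algorithm: 68 = 2·33 + 2, 33 = 16·2 + 1; back-substituting gives 1 = 33·33 − 16·68, so 33⁻¹ ≡ 33 (mod 68).
For any y ∈ ℤ/68ℤ, x = 33(y − 43) mod 68 satisfies φ(x) = 33·33(y − 43) + 43 ≡ y (since 33·33 ≡ 1 mod 68). So every y has a preimage.
Thus φ is surjective.
Since φ is surjective, we find φ⁻¹(60): we need 33x ≡ 60 − 43 ≡ 17 (mod 68). Using 33⁻¹ = 33: x ≡ 33·17 = 561 = 8·68 + 17, so x = 17.
Check: φ(17) = 33·17 + 43 = 604 = 8·68 + 60 ≡ 60 (mod 68).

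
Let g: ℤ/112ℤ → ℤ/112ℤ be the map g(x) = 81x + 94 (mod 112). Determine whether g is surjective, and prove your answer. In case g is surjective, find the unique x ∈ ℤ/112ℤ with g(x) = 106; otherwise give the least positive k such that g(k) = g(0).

Since gcd(81, 112) = 1, 81 is invertible modulo 112. Euclid's algorithm: 112 = 1·81 + 31, 81 = 2·31 + 19, 31 = 1·19 + 12, 19 = 1·12 + 7, 12 = 1·7 + 5, 7 = 1·5 + 2, 5 = 2·2 + 1; back-substituting gives 1 = 65·81 − 47·112, so 81⁻¹ ≡ 65 (mod 112).
Then y ↦ 65(y − 94) is a two-sided inverse to g, so every y ∈ ℤ/112ℤ has a preimage.
So g is surjective.
Since g is surjective, we compute g⁻¹(106): solve 81x + 94 ≡ 106 (mod 112), i.e. 81x ≡ 12 (mod 112).
Multiplying by 81⁻¹ = 65 gives x ≡ 65·12 = 780 = 6·112 + 108 ≡ 108 (mod 112).
Check: g(108) = 81·108 + 94 = 8842 = 78·112 + 106 ≡ 106 (mod 112).

108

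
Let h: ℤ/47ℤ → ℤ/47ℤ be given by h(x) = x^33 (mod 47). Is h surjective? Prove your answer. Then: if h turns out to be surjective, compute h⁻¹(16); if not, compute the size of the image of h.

Since 47 is prime, the nonzero elements of ℤ/47ℤ form a cyclic group of order 46.
As gcd(33, 46) = 1, raising to the 33rd power is a bijection on this group: if s^33 ≡ t^33 then (st^{−1})^33 = 1, and the only element of order dividing gcd(33, 46) = 1 is 1, so s = t.
With h(0) = 0 this makes h injective on all of ℤ/47ℤ, hence bijective (finite equal-size domain and codomain). In particular h is surjective.
Since h is surjective, we find the preimage of 16. The inverse of x ↦ x^33 on (ℤ/47ℤ)^× is x ↦ x^7, because 33·7 = 231 = 5·46 + 1 ≡ 1 (mod 46) and x^{46} = 1 for x ≠ 0 (Fermat). So h⁻¹(16) = 16^7 mod 47.
Repeated squaring mod 47: 16^1 ≡ 16, 16^2 ≡ 16² = 256 ≡ 21, 16^4 ≡ 21² = 441 ≡ 18. Since 7 = 4 + 2 + 1, 16^7 ≡ 18·21·16: 18·21 = 378 ≡ 2, then 2·16 = 32. So 16^7 ≡ 32 (mod 47).
Hence h⁻¹(16) = 32.

32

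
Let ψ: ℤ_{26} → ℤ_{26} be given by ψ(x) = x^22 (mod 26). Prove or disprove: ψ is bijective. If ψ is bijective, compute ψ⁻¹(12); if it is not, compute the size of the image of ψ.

ψ(12): Repeated squaring mod 26: 12^1 ≡ 12, 12^2 ≡ 12² = 144 ≡ 14, 12^4 ≡ 14² = 196 ≡ 14, 12^8 ≡ 14² = 196 ≡ 14, 12^16 ≡ 14² = 196 ≡ 14. Since 22 = 16 + 4 + 2, 12^22 ≡ 14·14·14: 14·14 = 196 ≡ 14, then 14·14 = 196 ≡ 14. So 12^22 ≡ 14 (mod 26).
ψ(14): Repeated squaring mod 26: 14^1 ≡ 14, 14^2 ≡ 14² = 196 ≡ 14, 14^4 ≡ 14² = 196 ≡ 14, 14^8 ≡ 14² = 196 ≡ 14, 14^16 ≡ 14² = 196 ≡ 14. Since 22 = 16 + 4 + 2, 14^22 ≡ 14·14·14: 14·14 = 196 ≡ 14, then 14·14 = 196 ≡ 14. So 14^22 ≡ 14 (mod 26).
So ψ(12) = ψ(14) = 14 while 12 ≠ 14, hence ψ is not injective, hence not bijective.
Since ψ is not bijective, we determine |image(ψ)|. Computing x^22 mod 26 for each x (by repeated squaring, reducing mod 26 at every step), the values ψ(0), ψ(1), …, ψ(25) are: 0, 1, 10, 3, 22, 25, 4, 17, 12, 9, 16, 23, 14, 13, 14, 23, 16, 9, 12, 17, 4, 25, 22, 3, 10, 1.
The distinct values are {0, 1, 3, 4, 9, 10, 12, 13, 14, 16, 17, 22, 23, 25}; there are 14 of them.

14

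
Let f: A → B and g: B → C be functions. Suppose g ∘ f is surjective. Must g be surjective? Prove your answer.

Let c ∈ C. Since g ∘ f is surjective, some a ∈ A has g(f(a)) = c. Then b = f(a) ∈ B satisfies g(b) = c. So g is surjective.

surjective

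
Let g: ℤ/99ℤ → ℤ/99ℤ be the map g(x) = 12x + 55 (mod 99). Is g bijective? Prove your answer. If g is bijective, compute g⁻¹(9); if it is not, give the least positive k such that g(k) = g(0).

33

Recall: injectivity means: for all s, t in the domain, g(s) = g(t) implies s = t.
We have gcd(12, 99) = 3 > 1. Taking s = 0 and t = 33: g(0) = 55 and g(33) = 12·33 + 55 = 451 ≡ 55 (mod 99).
So g(0) = g(33) while 0 ≠ 33, thus g is not injective, hence not bijective.
Since g is not bijective, we find the least positive k with g(k) = g(0): this means 12k ≡ 0 (mod 99), i.e. 99 ∣ 12k. Since gcd(12, 99) = 3, dividing through by 3 this holds exactly when 33 ∣ 4k, and as gcd(4, 33) = 1, exactly when 33 ∣ k.
The smallest positive such k is 33.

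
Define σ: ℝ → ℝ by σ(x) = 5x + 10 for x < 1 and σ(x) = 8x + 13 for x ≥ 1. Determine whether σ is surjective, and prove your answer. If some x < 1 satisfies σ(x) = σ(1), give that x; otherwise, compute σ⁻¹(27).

7/4

Both pieces are strictly increasing (slopes 5 and 8), so each is injective on its own interval.
The left piece maps (−∞, 1) onto (−∞, 15); the right piece maps [1, ∞) onto [21, ∞).
The union (−∞, 15) ∪ [21, ∞) omits the interval between 15 and 21; in particular 15 has no preimage. So σ is not surjective.
Because the two images are disjoint, no x < 1 has σ(x) = σ(1), so we compute σ⁻¹(27): 27 lies in [21, ∞), so solve 8x + 13 = 27: x = (27 − 13)/8 = 7/4.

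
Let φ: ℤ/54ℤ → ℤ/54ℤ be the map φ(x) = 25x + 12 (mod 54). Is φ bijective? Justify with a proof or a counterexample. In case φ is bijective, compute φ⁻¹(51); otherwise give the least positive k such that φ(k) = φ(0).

Suppose φ(s) = φ(t) in ℤ/54ℤ. Then 25s + 12 ≡ 25t + 12 (mod 54), therefore 25(s − t) ≡ 0 (mod 54).
Since gcd(25, 54) = 1, 25 is invertible modulo 54, therefore s − t ≡ 0 (mod 54), i.e. s = t.
We now compute 25⁻¹ mod 54 explicitly. Euclid's algorithm: 54 = 2·25 + 4, 25 = 6·4 + 1; back-substituting gives 1 = 13·25 − 6·54, so 25⁻¹ ≡ 13 (mod 54).
Then y ↦ 13(y − 12) is a two-sided inverse to φ, so every y ∈ ℤ/54ℤ has a preimage.
So φ is bijective.
Since φ is bijective, we compute φ⁻¹(51): solve 25x + 12 ≡ 51 (mod 54), i.e. 25x ≡ 39 (mod 54).
Multiplying by 25⁻¹ = 13 gives x ≡ 13·39 = 507 = 9·54 + 21 ≡ 21 (mod 54).
Check: φ(21) = 25·21 + 12 = 537 = 9·54 + 51 ≡ 51 (mod 54).

21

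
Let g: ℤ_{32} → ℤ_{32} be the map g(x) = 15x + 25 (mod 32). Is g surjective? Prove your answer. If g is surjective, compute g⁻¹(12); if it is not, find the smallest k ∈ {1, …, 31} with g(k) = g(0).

By definition, surjectivity means every element of the codomain has a preimage under g.
Since gcd(15, 32) = 1, 15 is invertible modulo 32. Euclid's algorithm: 32 = 2·15 + 2, 15 = 7·2 + 1; back-substituting gives 1 = 15·15 − 7·32, so 15⁻¹ ≡ 15 (mod 32).
Then y ↦ 15(y − 25) is a two-sided inverse to g, so every y ∈ ℤ_{32} has a preimage.
Hence g is surjective.
Since g is surjective, we compute g⁻¹(12): solve 15x + 25 ≡ 12 (mod 32), i.e. 15x ≡ 19 (mod 32).
Multiplying by 15⁻¹ = 15 gives x ≡ 15·19 = 285 = 8·32 + 29 ≡ 29 (mod 32).
Check: g(29) = 15·29 + 25 = 460 = 14·32 + 12 ≡ 12 (mod 32).

29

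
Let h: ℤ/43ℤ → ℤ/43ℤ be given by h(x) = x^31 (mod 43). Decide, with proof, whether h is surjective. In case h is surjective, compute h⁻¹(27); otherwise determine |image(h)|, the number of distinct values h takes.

Since 43 is prime, the nonzero elements of ℤ/43ℤ form a cyclic group of order 42.
As gcd(31, 42) = 1, raising to the 31st power is a bijection on this group: if s^31 ≡ t^31 then (st^{−1})^31 = 1, and the only element of order dividing gcd(31, 42) = 1 is 1, so s = t.
With h(0) = 0 this makes h injective on all of ℤ/43ℤ, hence bijective (finite equal-size domain and codomain). In particular h is surjective.
Since h is surjective, we find the preimage of 27. The inverse of x ↦ x^31 on (ℤ/43ℤ)^× is x ↦ x^19, because 31·19 = 589 = 14·42 + 1 ≡ 1 (mod 42) and x^{42} = 1 for x ≠ 0 (Fermat). So h⁻¹(27) = 27^19 mod 43.
Repeated squaring mod 43: 27^1 ≡ 27, 27^2 ≡ 27² = 729 ≡ 41, 27^4 ≡ 41² = 1681 ≡ 4, 27^8 ≡ 4² = 16, 27^16 ≡ 16² = 256 ≡ 41. Since 19 = 16 + 2 + 1, 27^19 ≡ 41·41·27: 41·41 = 1681 ≡ 4, then 4·27 = 108 ≡ 22. So 27^19 ≡ 22 (mod 43).
Hence h⁻¹(27) = 22.

22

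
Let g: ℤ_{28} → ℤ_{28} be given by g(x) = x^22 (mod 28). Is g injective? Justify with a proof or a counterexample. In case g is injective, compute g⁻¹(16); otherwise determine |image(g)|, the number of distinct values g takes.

8

g(6): Repeated squaring mod 28: 6^1 ≡ 6, 6^2 ≡ 6² = 36 ≡ 8, 6^4 ≡ 8² = 64 ≡ 8, 6^8 ≡ 8² = 64 ≡ 8, 6^16 ≡ 8² = 64 ≡ 8. Since 22 = 16 + 4 + 2, 6^22 ≡ 8·8·8: 8·8 = 64 ≡ 8, then 8·8 = 64 ≡ 8. So 6^22 ≡ 8 (mod 28).
g(8): Repeated squaring mod 28: 8^1 ≡ 8, 8^2 ≡ 8² = 64 ≡ 8, 8^4 ≡ 8² = 64 ≡ 8, 8^8 ≡ 8² = 64 ≡ 8, 8^16 ≡ 8² = 64 ≡ 8. Since 22 = 16 + 4 + 2, 8^22 ≡ 8·8·8: 8·8 = 64 ≡ 8, then 8·8 = 64 ≡ 8. So 8^22 ≡ 8 (mod 28).
So g(6) = g(8) = 8 while 6 ≠ 8, hence g is not injective.
Since g is not injective, we determine |image(g)|. Computing x^22 mod 28 for each x (by repeated squaring, reducing mod 28 at every step), the values g(0), g(1), …, g(27) are: 0, 1, 16, 25, 4, 9, 8, 21, 8, 9, 4, 25, 16, 1, 0, 1, 16, 25, 4, 9, 8, 21, 8, 9, 4, 25, 16, 1.
The distinct values are {0, 1, 4, 8, 9, 16, 21, 25}; there are 8 of them.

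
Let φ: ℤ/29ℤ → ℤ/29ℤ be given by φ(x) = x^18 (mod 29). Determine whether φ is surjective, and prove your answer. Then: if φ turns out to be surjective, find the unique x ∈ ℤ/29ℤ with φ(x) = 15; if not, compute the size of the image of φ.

15

φ(14): Repeated squaring mod 29: 14^1 ≡ 14, 14^2 ≡ 14² = 196 ≡ 22, 14^4 ≡ 22² = 484 ≡ 20, 14^8 ≡ 20² = 400 ≡ 23, 14^16 ≡ 23² = 529 ≡ 7. Since 18 = 16 + 2, 14^18 ≡ 7·22: 7·22 = 154 ≡ 9. So 14^18 ≡ 9 (mod 29).
φ(15): Repeated squaring mod 29: 15^1 ≡ 15, 15^2 ≡ 15² = 225 ≡ 22, 15^4 ≡ 22² = 484 ≡ 20, 15^8 ≡ 20² = 400 ≡ 23, 15^16 ≡ 23² = 529 ≡ 7. Since 18 = 16 + 2, 15^18 ≡ 7·22: 7·22 = 154 ≡ 9. So 15^18 ≡ 9 (mod 29).
So φ(14) = φ(15) = 9 while 14 ≠ 15, so φ is not injective.
A non-injective map from the 29-element set ℤ/29ℤ to itself takes at most 28 distinct values, so it cannot be surjective. Hence φ is not surjective.
Since φ is not surjective, we determine |image(φ)|. Computing x^18 mod 29 for each x (by repeated squaring, reducing mod 29 at every step), the values φ(0), φ(1), …, φ(28) are: 0, 1, 13, 6, 24, 16, 20, 23, 22, 7, 5, 4, 28, 25, 9, 9, 25, 28, 4, 5, 7, 22, 23, 20, 16, 24, 6, 13, 1.
The distinct values are {0, 1, 4, 5, 6, 7, 9, 13, 16, 20, 22, 23, 24, 25, 28}; there are 15 of them.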